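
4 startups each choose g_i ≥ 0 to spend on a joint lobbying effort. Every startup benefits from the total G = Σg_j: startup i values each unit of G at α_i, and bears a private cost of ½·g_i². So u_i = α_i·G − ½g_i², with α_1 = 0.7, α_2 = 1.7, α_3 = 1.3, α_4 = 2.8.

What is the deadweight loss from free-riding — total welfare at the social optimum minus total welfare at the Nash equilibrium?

48.705

Startup i's FOC: ∂u_i/∂g_i = α_i − g_i = 0, so g_i* = α_i.
NE contributions = (0.7, 1.7, 1.3, 2.8); G = 6.5.
W^NE = (Σα)·G − ½Σα_i² = 6.5² − ½·12.91 = 35.795.
Planner sets g_i = Σα_j = 6.5 for every i, so G^SO = 4·6.5 = 26.
W^SO = (Σα)·G^SO − ½·4·(Σα)² = (4/2)·6.5² = 84.5.
Deadweight loss = W^SO − W^NE = 48.705.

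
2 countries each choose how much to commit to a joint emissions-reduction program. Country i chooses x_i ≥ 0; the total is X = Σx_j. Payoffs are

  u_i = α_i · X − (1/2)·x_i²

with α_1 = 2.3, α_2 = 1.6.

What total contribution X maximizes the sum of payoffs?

Planner FOC: ∂(Σu_j)/∂x_i = (Σα_j) − x_i = 0, so x_i^SO = Σα_j = 3.9 for every i; X^SO = 7.8.

7.8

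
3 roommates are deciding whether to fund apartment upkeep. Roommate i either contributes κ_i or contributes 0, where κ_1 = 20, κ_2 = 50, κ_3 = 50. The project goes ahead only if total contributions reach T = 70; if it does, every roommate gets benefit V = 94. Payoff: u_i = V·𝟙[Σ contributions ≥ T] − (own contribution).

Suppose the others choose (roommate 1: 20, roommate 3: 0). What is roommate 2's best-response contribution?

Others' total = 20. Contributing 50 brings total to 70 ≥ 70: gain V − κ_2 = 44.
Best response: 50.

50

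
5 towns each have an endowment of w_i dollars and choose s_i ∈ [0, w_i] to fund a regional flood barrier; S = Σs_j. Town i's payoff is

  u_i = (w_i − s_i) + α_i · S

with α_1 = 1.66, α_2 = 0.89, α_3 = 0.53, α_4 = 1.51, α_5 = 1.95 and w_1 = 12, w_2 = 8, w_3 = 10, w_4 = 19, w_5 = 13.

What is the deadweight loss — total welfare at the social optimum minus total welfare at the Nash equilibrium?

∂u_i/∂s_i = α_i − 1, so town i contributes w_i if α_i > 1, else 0.
α_i > 1 for i ∈ {1, 4, 5}; NE contributions (12, 0, 0, 19, 13), S = 44.
W^NE = Σw_i − S^NE + (Σα_i)·S^NE = 62 + 5.54·44 = 305.76.
Planner: ∂(Σu_j)/∂s_i = Σα_j − 1 = 5.54 > 0, so everyone contributes w_i; S^SO = 62, W^SO = 62 + 5.54·62 = 405.48.
Deadweight loss = 99.72.

99.72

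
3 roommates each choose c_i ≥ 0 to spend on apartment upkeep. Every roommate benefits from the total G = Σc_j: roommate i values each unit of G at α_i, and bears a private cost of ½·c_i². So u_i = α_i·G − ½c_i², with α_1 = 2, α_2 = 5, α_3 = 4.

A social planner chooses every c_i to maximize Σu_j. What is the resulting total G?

33

Planner FOC: ∂(Σu_j)/∂c_i = (Σα_j) − c_i = 0, so c_i^SO = Σα_j = 11 for every i; G^SO = 33.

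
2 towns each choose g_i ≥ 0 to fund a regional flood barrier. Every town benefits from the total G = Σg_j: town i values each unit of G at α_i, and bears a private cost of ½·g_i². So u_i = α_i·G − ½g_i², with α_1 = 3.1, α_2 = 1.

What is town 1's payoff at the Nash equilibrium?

Town i's FOC: ∂u_i/∂g_i = α_i − g_i = 0, so g_i* = α_i.
NE contributions = (3.1, 1); G = 4.1.
u_1 = α_1·G − ½·(g_1)² = 3.1·4.1 − ½·3.1² = 7.905.

7.905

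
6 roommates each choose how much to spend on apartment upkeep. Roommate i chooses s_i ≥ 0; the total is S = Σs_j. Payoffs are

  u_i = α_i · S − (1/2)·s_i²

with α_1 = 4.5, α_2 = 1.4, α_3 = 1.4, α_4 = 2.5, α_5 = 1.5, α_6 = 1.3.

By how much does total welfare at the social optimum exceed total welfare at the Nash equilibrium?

334.7

Roommate i's FOC: ∂u_i/∂s_i = α_i − s_i = 0, so s_i* = α_i.
NE contributions = (4.5, 1.4, 1.4, 2.5, 1.5, 1.3); S = 12.6.
W^NE = (Σα)·S − ½Σα_i² = 12.6² − ½·34.36 = 141.58.
Planner sets s_i = Σα_j = 12.6 for every i, so S^SO = 6·12.6 = 75.6.
W^SO = (Σα)·S^SO − ½·6·(Σα)² = (6/2)·12.6² = 476.28.
Deadweight loss = W^SO − W^NE = 334.7.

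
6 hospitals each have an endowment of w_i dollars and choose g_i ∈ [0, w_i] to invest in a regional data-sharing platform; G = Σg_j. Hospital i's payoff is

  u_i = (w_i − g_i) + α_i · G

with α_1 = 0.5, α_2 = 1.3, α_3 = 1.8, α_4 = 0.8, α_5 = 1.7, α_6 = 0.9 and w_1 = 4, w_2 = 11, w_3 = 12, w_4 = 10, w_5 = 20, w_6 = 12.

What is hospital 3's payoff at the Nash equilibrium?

77.4

∂u_i/∂g_i = α_i − 1, so hospital i contributes w_i if α_i > 1, else 0.
α_i > 1 for i ∈ {2, 3, 5}; NE contributions (0, 11, 12, 0, 20, 0), G = 43.
u_3 = (12 − 12) + 1.8·43 = 77.4.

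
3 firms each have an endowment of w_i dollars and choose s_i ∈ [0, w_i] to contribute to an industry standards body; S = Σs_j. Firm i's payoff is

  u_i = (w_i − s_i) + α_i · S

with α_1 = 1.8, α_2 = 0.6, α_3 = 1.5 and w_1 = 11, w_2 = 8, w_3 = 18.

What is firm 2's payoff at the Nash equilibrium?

∂u_i/∂s_i = α_i − 1, so firm i contributes w_i if α_i > 1, else 0.
α_i > 1 for i ∈ {1, 3}; NE contributions (11, 0, 18), S = 29.
u_2 = (8 − 0) + 0.6·29 = 25.4.

25.4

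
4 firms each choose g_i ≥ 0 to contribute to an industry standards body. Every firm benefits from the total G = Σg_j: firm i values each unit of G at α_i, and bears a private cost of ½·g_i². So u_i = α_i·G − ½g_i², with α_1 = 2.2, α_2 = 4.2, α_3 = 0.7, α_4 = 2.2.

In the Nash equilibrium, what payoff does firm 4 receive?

18.04

Firm i's FOC: ∂u_i/∂g_i = α_i − g_i = 0, so g_i* = α_i.
NE contributions = (2.2, 4.2, 0.7, 2.2); G = 9.3.
u_4 = α_4·G − ½·(g_4)² = 2.2·9.3 − ½·2.2² = 18.04.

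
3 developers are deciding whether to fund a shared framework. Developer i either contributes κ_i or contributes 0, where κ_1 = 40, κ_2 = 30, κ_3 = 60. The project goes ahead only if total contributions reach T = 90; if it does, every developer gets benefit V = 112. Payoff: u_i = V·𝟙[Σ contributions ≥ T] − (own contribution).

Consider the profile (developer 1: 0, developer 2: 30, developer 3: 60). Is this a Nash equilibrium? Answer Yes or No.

Total = 90 ≥ 90: provided.
Developer 1 (pledges 0, payoff 112): pledging 40 → total 130, payoff 72. No gain.
Developer 2 (pledges 30, payoff 82): dropping to 0 → total 60, payoff 0. No gain.
Developer 3 (pledges 60, payoff 52): dropping to 0 → total 30, payoff 0. No gain.

Yes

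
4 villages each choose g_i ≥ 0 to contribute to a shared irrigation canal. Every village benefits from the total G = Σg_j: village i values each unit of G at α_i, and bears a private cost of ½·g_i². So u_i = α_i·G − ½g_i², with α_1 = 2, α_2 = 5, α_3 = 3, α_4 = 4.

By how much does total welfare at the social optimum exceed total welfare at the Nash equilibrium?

223

Village i's FOC: ∂u_i/∂g_i = α_i − g_i = 0, so g_i* = α_i.
NE contributions = (2, 5, 3, 4); G = 14.
W^NE = (Σα)·G − ½Σα_i² = 14² − ½·54 = 169.
Planner sets g_i = Σα_j = 14 for every i, so G^SO = 4·14 = 56.
W^SO = (Σα)·G^SO − ½·4·(Σα)² = (4/2)·14² = 392.
Deadweight loss = W^SO − W^NE = 223.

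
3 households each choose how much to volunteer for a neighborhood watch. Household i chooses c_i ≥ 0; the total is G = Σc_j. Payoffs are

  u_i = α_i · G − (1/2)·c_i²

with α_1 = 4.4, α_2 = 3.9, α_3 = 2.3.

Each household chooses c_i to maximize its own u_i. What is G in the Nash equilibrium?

Household i's FOC: ∂u_i/∂c_i = α_i − c_i = 0, so c_i* = α_i.
NE contributions = (4.4, 3.9, 2.3); G = 10.6.

10.6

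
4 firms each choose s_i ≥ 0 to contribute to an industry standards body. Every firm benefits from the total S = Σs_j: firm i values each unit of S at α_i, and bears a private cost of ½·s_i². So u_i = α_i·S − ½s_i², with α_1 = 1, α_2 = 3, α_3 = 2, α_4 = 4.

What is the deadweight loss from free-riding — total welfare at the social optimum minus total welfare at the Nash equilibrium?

Firm i's FOC: ∂u_i/∂s_i = α_i − s_i = 0, so s_i* = α_i.
NE contributions = (1, 3, 2, 4); S = 10.
W^NE = (Σα)·S − ½Σα_i² = 10² − ½·30 = 85.
Planner sets s_i = Σα_j = 10 for every i, so S^SO = 4·10 = 40.
W^SO = (Σα)·S^SO − ½·4·(Σα)² = (4/2)·10² = 200.
Deadweight loss = W^SO − W^NE = 115.

115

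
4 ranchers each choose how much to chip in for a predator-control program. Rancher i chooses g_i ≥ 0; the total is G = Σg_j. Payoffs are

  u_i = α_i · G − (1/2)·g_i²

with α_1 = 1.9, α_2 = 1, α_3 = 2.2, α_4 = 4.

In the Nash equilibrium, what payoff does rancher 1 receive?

15.485

Rancher i's FOC: ∂u_i/∂g_i = α_i − g_i = 0, so g_i* = α_i.
NE contributions = (1.9, 1, 2.2, 4); G = 9.1.
u_1 = α_1·G − ½·(g_1)² = 1.9·9.1 − ½·1.9² = 15.485.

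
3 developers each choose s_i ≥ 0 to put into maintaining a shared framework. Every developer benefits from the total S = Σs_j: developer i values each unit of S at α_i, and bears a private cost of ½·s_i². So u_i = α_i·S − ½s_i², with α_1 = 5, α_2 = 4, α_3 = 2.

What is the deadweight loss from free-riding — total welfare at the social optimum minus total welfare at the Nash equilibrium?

Developer i's FOC: ∂u_i/∂s_i = α_i − s_i = 0, so s_i* = α_i.
NE contributions = (5, 4, 2); S = 11.
W^NE = (Σα)·S − ½Σα_i² = 11² − ½·45 = 98.5.
Planner sets s_i = Σα_j = 11 for every i, so S^SO = 3·11 = 33.
W^SO = (Σα)·S^SO − ½·3·(Σα)² = (3/2)·11² = 181.5.
Deadweight loss = W^SO − W^NE = 83.

83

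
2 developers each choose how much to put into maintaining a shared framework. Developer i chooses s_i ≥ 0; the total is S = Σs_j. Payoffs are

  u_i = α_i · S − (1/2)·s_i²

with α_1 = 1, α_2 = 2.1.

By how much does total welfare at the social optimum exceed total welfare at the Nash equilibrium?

Developer i's FOC: ∂u_i/∂s_i = α_i − s_i = 0, so s_i* = α_i.
NE contributions = (1, 2.1); S = 3.1.
W^NE = (Σα)·S − ½Σα_i² = 3.1² − ½·5.41 = 6.905.
Planner sets s_i = Σα_j = 3.1 for every i, so S^SO = 2·3.1 = 6.2.
W^SO = (Σα)·S^SO − ½·2·(Σα)² = (2/2)·3.1² = 9.61.
Deadweight loss = W^SO − W^NE = 2.705.

2.705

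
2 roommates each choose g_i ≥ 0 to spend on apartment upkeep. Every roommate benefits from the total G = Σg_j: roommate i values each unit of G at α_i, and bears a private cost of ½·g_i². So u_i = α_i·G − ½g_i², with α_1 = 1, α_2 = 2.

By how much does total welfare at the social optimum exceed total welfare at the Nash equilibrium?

Roommate i's FOC: ∂u_i/∂g_i = α_i − g_i = 0, so g_i* = α_i.
NE contributions = (1, 2); G = 3.
W^NE = (Σα)·G − ½Σα_i² = 3² − ½·5 = 6.5.
Planner sets g_i = Σα_j = 3 for every i, so G^SO = 2·3 = 6.
W^SO = (Σα)·G^SO − ½·2·(Σα)² = (2/2)·3² = 9.
Deadweight loss = W^SO − W^NE = 2.5.

2.5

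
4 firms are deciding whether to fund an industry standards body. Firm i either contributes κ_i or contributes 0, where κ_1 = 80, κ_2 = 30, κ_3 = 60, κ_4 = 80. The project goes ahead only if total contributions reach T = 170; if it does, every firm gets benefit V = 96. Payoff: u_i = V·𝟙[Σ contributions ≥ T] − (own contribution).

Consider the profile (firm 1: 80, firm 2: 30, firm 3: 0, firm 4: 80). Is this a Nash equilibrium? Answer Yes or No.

Total = 190 ≥ 170: provided.
Firm 1 (pledges 80, payoff 16): dropping to 0 → total 110, payoff 0. No gain.
Firm 2 (pledges 30, payoff 66): dropping to 0 → total 160, payoff 0. No gain.
Firm 3 (pledges 0, payoff 96): pledging 60 → total 250, payoff 36. No gain.
Firm 4 (pledges 80, payoff 16): dropping to 0 → total 110, payoff 0. No gain.

Yes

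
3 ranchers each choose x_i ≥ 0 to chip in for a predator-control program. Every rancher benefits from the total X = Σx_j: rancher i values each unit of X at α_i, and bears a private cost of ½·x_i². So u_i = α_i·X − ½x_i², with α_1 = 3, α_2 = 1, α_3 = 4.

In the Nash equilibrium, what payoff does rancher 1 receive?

19.5

Rancher i's FOC: ∂u_i/∂x_i = α_i − x_i = 0, so x_i* = α_i.
NE contributions = (3, 1, 4); X = 8.
u_1 = α_1·X − ½·(x_1)² = 3·8 − ½·3² = 19.5.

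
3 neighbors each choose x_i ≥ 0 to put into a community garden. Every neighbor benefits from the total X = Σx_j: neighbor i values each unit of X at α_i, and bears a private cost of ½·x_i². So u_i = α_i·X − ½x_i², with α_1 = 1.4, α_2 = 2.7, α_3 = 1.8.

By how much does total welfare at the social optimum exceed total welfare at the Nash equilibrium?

Neighbor i's FOC: ∂u_i/∂x_i = α_i − x_i = 0, so x_i* = α_i.
NE contributions = (1.4, 2.7, 1.8); X = 5.9.
W^NE = (Σα)·X − ½Σα_i² = 5.9² − ½·12.49 = 28.565.
Planner sets x_i = Σα_j = 5.9 for every i, so X^SO = 3·5.9 = 17.7.
W^SO = (Σα)·X^SO − ½·3·(Σα)² = (3/2)·5.9² = 52.215.
Deadweight loss = W^SO − W^NE = 23.65.

23.65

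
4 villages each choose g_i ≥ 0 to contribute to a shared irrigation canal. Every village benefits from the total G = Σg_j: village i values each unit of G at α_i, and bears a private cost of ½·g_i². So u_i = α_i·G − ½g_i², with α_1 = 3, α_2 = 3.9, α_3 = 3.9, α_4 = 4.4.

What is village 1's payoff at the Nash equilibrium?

41.1

Village i's FOC: ∂u_i/∂g_i = α_i − g_i = 0, so g_i* = α_i.
NE contributions = (3, 3.9, 3.9, 4.4); G = 15.2.
u_1 = α_1·G − ½·(g_1)² = 3·15.2 − ½·3² = 41.1.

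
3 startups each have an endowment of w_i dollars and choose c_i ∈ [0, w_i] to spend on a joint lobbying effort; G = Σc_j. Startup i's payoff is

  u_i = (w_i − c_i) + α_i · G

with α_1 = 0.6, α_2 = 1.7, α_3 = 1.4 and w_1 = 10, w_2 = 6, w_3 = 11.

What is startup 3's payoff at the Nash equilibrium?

23.8

∂u_i/∂c_i = α_i − 1, so startup i contributes w_i if α_i > 1, else 0.
α_i > 1 for i ∈ {2, 3}; NE contributions (0, 6, 11), G = 17.
u_3 = (11 − 11) + 1.4·17 = 23.8.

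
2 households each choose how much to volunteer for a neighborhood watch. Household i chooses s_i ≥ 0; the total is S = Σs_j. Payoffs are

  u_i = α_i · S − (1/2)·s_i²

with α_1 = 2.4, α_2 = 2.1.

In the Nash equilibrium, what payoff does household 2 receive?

Household i's FOC: ∂u_i/∂s_i = α_i − s_i = 0, so s_i* = α_i.
NE contributions = (2.4, 2.1); S = 4.5.
u_2 = α_2·S − ½·(s_2)² = 2.1·4.5 − ½·2.1² = 7.245.

7.245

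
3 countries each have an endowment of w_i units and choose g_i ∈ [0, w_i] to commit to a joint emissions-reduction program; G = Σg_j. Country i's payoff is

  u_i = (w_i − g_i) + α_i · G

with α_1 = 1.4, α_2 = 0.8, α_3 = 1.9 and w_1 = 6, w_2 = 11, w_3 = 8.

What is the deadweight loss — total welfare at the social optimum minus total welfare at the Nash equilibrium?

∂u_i/∂g_i = α_i − 1, so country i contributes w_i if α_i > 1, else 0.
α_i > 1 for i ∈ {1, 3}; NE contributions (6, 0, 8), G = 14.
W^NE = Σw_i − G^NE + (Σα_i)·G^NE = 25 + 3.1·14 = 68.4.
Planner: ∂(Σu_j)/∂g_i = Σα_j − 1 = 3.1 > 0, so everyone contributes w_i; G^SO = 25, W^SO = 25 + 3.1·25 = 102.5.
Deadweight loss = 34.1.

34.1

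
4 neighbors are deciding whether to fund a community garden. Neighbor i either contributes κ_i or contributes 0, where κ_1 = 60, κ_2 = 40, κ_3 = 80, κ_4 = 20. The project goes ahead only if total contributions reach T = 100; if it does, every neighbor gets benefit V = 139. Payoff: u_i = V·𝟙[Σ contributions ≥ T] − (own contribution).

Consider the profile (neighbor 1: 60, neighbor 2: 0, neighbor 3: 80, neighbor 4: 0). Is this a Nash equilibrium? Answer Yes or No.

Yes

Total = 140 ≥ 100: provided.
Neighbor 1 (pledges 60, payoff 79): dropping to 0 → total 80, payoff 0. No gain.
Neighbor 2 (pledges 0, payoff 139): pledging 40 → total 180, payoff 99. No gain.
Neighbor 3 (pledges 80, payoff 59): dropping to 0 → total 60, payoff 0. No gain.
Neighbor 4 (pledges 0, payoff 139): pledging 20 → total 160, payoff 119. No gain.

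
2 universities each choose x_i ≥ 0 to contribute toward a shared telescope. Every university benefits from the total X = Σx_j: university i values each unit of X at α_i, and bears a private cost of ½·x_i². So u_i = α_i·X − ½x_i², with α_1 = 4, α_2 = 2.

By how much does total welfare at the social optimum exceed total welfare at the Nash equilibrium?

10

University i's FOC: ∂u_i/∂x_i = α_i − x_i = 0, so x_i* = α_i.
NE contributions = (4, 2); X = 6.
W^NE = (Σα)·X − ½Σα_i² = 6² − ½·20 = 26.
Planner sets x_i = Σα_j = 6 for every i, so X^SO = 2·6 = 12.
W^SO = (Σα)·X^SO − ½·2·(Σα)² = (2/2)·6² = 36.
Deadweight loss = W^SO − W^NE = 10.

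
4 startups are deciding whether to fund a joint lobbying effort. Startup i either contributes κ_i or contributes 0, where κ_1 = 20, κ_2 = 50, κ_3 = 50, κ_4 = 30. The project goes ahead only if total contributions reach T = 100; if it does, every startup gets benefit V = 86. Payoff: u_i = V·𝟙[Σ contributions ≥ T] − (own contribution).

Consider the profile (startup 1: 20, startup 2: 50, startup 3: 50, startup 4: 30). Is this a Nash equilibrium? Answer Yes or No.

No

Total = 150 ≥ 100: provided.
Startup 1 (pledges 20, payoff 66): dropping to 0 → total 130, payoff 86. Profitable deviation.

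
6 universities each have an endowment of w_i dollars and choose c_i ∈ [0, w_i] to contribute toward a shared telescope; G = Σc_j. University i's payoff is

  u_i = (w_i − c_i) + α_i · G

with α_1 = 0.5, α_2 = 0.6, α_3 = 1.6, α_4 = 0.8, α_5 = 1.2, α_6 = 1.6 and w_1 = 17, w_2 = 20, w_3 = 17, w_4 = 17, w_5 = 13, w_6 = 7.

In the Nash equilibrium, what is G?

∂u_i/∂c_i = α_i − 1, so university i contributes w_i if α_i > 1, else 0.
α_i > 1 for i ∈ {3, 5, 6}; NE contributions (0, 0, 17, 0, 13, 7), G = 37.

37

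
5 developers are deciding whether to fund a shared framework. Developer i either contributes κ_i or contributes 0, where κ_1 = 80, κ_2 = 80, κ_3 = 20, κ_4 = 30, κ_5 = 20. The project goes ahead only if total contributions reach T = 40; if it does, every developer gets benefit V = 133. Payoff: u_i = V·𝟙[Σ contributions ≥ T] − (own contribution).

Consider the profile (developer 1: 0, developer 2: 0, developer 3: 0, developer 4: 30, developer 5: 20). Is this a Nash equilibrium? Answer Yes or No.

Total = 50 ≥ 40: provided.
Developer 1 (pledges 0, payoff 133): pledging 80 → total 130, payoff 53. No gain.
Developer 2 (pledges 0, payoff 133): pledging 80 → total 130, payoff 53. No gain.
Developer 3 (pledges 0, payoff 133): pledging 20 → total 70, payoff 113. No gain.
Developer 4 (pledges 30, payoff 103): dropping to 0 → total 20, payoff 0. No gain.
Developer 5 (pledges 20, payoff 113): dropping to 0 → total 30, payoff 0. No gain.

Yes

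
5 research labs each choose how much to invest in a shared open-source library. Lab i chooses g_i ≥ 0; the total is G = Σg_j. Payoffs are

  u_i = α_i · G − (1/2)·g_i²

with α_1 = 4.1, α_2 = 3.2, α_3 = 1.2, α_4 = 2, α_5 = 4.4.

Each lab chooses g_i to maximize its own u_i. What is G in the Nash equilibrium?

Lab i's FOC: ∂u_i/∂g_i = α_i − g_i = 0, so g_i* = α_i.
NE contributions = (4.1, 3.2, 1.2, 2, 4.4); G = 14.9.

14.9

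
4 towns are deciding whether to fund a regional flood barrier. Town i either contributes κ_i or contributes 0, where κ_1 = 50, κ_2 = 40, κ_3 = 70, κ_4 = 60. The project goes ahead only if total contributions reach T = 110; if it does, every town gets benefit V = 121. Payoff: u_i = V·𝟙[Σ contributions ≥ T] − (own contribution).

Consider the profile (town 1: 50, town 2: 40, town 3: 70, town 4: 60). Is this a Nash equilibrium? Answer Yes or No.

No

Total = 220 ≥ 110: provided.
Town 1 (pledges 50, payoff 71): dropping to 0 → total 170, payoff 121. Profitable deviation.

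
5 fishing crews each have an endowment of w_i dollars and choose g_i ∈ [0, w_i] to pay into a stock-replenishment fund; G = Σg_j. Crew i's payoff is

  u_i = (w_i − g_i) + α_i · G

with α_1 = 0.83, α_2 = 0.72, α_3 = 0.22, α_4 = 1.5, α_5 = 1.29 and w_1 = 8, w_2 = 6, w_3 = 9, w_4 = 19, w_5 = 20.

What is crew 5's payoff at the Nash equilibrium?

50.31

∂u_i/∂g_i = α_i − 1, so crew i contributes w_i if α_i > 1, else 0.
α_i > 1 for i ∈ {4, 5}; NE contributions (0, 0, 0, 19, 20), G = 39.
u_5 = (20 − 20) + 1.29·39 = 50.31.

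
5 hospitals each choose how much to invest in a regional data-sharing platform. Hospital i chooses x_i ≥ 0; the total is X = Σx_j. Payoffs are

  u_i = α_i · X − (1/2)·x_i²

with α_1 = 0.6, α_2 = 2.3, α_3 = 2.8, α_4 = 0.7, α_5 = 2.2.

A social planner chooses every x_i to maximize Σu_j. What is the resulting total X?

Planner FOC: ∂(Σu_j)/∂x_i = (Σα_j) − x_i = 0, so x_i^SO = Σα_j = 8.6 for every i; X^SO = 43.

43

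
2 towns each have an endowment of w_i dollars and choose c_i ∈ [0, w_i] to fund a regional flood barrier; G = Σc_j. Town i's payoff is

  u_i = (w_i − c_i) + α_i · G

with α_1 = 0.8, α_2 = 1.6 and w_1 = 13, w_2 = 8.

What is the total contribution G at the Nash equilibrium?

∂u_i/∂c_i = α_i − 1, so town i contributes w_i if α_i > 1, else 0.
α_i > 1 for i ∈ {2}; NE contributions (0, 8), G = 8.

8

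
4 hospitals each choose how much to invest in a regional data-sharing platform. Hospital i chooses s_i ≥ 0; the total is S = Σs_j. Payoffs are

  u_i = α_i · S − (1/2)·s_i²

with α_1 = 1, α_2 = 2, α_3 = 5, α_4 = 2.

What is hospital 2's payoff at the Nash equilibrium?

Hospital i's FOC: ∂u_i/∂s_i = α_i − s_i = 0, so s_i* = α_i.
NE contributions = (1, 2, 5, 2); S = 10.
u_2 = α_2·S − ½·(s_2)² = 2·10 − ½·2² = 18.

18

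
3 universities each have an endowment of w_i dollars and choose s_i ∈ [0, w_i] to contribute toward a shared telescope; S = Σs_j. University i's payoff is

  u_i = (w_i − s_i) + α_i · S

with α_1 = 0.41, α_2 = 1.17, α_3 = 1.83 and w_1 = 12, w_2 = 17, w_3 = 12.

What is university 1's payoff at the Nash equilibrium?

23.89

∂u_i/∂s_i = α_i − 1, so university i contributes w_i if α_i > 1, else 0.
α_i > 1 for i ∈ {2, 3}; NE contributions (0, 17, 12), S = 29.
u_1 = (12 − 0) + 0.41·29 = 23.89.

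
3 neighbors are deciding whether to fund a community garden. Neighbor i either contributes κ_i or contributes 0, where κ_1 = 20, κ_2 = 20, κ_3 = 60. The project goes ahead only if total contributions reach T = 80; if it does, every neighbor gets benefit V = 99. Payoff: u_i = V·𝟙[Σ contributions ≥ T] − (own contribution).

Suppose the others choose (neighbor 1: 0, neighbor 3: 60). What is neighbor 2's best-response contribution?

20

Others' total = 60. Contributing 20 brings total to 80 ≥ 80: gain V − κ_2 = 79.
Best response: 20.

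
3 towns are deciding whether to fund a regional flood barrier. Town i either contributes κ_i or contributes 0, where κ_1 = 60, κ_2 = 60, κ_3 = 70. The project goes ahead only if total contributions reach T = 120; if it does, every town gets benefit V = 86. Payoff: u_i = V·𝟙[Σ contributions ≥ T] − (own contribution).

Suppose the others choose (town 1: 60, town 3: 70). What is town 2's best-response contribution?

0

Others' total = 130 ≥ 120; contributing adds cost 60 for no extra benefit.
Best response: 0.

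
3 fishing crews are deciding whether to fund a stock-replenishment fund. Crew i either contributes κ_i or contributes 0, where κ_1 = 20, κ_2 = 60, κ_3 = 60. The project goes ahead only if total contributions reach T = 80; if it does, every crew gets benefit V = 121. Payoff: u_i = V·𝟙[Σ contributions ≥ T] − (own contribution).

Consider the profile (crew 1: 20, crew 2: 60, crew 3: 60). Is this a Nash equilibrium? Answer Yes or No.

No

Total = 140 ≥ 80: provided.
Crew 1 (pledges 20, payoff 101): dropping to 0 → total 120, payoff 121. Profitable deviation.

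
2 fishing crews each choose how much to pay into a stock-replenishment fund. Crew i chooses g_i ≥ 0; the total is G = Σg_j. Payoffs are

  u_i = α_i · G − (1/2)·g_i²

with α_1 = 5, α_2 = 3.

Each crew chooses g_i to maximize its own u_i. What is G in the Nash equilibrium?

Crew i's FOC: ∂u_i/∂g_i = α_i − g_i = 0, so g_i* = α_i.
NE contributions = (5, 3); G = 8.

8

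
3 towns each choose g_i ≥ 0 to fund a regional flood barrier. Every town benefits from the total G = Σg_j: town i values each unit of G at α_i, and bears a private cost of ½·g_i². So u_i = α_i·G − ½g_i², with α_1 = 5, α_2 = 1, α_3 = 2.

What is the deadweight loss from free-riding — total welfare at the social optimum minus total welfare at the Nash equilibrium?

47

Town i's FOC: ∂u_i/∂g_i = α_i − g_i = 0, so g_i* = α_i.
NE contributions = (5, 1, 2); G = 8.
W^NE = (Σα)·G − ½Σα_i² = 8² − ½·30 = 49.
Planner sets g_i = Σα_j = 8 for every i, so G^SO = 3·8 = 24.
W^SO = (Σα)·G^SO − ½·3·(Σα)² = (3/2)·8² = 96.
Deadweight loss = W^SO − W^NE = 47.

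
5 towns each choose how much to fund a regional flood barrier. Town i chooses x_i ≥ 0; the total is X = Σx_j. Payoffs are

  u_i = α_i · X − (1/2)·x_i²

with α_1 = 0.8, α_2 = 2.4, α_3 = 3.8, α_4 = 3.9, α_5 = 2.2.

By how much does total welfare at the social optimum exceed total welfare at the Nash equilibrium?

Town i's FOC: ∂u_i/∂x_i = α_i − x_i = 0, so x_i* = α_i.
NE contributions = (0.8, 2.4, 3.8, 3.9, 2.2); X = 13.1.
W^NE = (Σα)·X − ½Σα_i² = 13.1² − ½·40.89 = 151.165.
Planner sets x_i = Σα_j = 13.1 for every i, so X^SO = 5·13.1 = 65.5.
W^SO = (Σα)·X^SO − ½·5·(Σα)² = (5/2)·13.1² = 429.025.
Deadweight loss = W^SO − W^NE = 277.86.

277.86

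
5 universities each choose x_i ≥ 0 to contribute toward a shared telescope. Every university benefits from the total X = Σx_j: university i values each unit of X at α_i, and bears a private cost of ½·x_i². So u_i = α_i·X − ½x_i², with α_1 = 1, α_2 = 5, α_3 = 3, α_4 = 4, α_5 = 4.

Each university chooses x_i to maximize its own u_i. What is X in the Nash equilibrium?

17

University i's FOC: ∂u_i/∂x_i = α_i − x_i = 0, so x_i* = α_i.
NE contributions = (1, 5, 3, 4, 4); X = 17.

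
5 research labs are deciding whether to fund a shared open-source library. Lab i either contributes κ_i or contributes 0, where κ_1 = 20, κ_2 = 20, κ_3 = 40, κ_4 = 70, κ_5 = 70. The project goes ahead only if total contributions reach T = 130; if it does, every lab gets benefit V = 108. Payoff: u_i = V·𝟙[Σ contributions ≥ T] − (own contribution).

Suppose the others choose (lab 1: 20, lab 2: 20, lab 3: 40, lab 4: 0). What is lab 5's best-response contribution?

70

Others' total = 80. Contributing 70 brings total to 150 ≥ 130: gain V − κ_5 = 38.
Best response: 70.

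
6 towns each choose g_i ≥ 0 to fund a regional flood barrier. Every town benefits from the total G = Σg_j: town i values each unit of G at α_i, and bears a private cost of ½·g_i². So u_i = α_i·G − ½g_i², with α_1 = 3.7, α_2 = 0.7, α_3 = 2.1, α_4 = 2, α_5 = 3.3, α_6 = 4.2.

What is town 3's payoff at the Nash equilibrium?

31.395

Town i's FOC: ∂u_i/∂g_i = α_i − g_i = 0, so g_i* = α_i.
NE contributions = (3.7, 0.7, 2.1, 2, 3.3, 4.2); G = 16.
u_3 = α_3·G − ½·(g_3)² = 2.1·16 − ½·2.1² = 31.395.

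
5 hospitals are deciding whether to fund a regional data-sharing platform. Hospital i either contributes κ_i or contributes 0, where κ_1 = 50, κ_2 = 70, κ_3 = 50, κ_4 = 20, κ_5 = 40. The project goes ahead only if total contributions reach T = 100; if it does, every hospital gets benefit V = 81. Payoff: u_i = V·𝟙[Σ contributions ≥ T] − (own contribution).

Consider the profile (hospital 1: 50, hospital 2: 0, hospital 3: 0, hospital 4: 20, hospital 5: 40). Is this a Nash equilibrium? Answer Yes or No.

Yes

Total = 110 ≥ 100: provided.
Hospital 1 (pledges 50, payoff 31): dropping to 0 → total 60, payoff 0. No gain.
Hospital 2 (pledges 0, payoff 81): pledging 70 → total 180, payoff 11. No gain.
Hospital 3 (pledges 0, payoff 81): pledging 50 → total 160, payoff 31. No gain.
Hospital 4 (pledges 20, payoff 61): dropping to 0 → total 90, payoff 0. No gain.
Hospital 5 (pledges 40, payoff 41): dropping to 0 → total 70, payoff 0. No gain.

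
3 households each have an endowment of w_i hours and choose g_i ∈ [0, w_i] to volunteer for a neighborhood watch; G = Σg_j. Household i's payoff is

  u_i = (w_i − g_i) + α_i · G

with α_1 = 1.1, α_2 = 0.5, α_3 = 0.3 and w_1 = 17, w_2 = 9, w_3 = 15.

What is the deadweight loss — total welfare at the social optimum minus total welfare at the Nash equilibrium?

∂u_i/∂g_i = α_i − 1, so household i contributes w_i if α_i > 1, else 0.
α_i > 1 for i ∈ {1}; NE contributions (17, 0, 0), G = 17.
W^NE = Σw_i − G^NE + (Σα_i)·G^NE = 41 + 0.9·17 = 56.3.
Planner: ∂(Σu_j)/∂g_i = Σα_j − 1 = 0.9 > 0, so everyone contributes w_i; G^SO = 41, W^SO = 41 + 0.9·41 = 77.9.
Deadweight loss = 21.6.

21.6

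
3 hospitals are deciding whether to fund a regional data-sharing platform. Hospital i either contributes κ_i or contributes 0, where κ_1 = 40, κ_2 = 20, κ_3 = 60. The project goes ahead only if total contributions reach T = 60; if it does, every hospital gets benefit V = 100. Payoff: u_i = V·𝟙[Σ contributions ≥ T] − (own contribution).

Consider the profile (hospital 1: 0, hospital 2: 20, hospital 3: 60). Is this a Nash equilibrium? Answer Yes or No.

Total = 80 ≥ 60: provided.
Hospital 1 (pledges 0, payoff 100): pledging 40 → total 120, payoff 60. No gain.
Hospital 2 (pledges 20, payoff 80): dropping to 0 → total 60, payoff 100. Profitable deviation.

No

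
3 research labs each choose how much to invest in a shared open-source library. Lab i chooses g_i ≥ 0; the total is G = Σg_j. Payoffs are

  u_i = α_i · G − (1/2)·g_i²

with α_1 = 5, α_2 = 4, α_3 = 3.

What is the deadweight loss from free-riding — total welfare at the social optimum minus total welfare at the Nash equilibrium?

Lab i's FOC: ∂u_i/∂g_i = α_i − g_i = 0, so g_i* = α_i.
NE contributions = (5, 4, 3); G = 12.
W^NE = (Σα)·G − ½Σα_i² = 12² − ½·50 = 119.
Planner sets g_i = Σα_j = 12 for every i, so G^SO = 3·12 = 36.
W^SO = (Σα)·G^SO − ½·3·(Σα)² = (3/2)·12² = 216.
Deadweight loss = W^SO − W^NE = 97.

97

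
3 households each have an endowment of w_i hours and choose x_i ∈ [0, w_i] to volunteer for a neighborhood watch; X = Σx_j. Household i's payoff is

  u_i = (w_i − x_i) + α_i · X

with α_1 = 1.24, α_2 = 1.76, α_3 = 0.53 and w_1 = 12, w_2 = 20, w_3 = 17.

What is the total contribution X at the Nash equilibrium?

32

∂u_i/∂x_i = α_i − 1, so household i contributes w_i if α_i > 1, else 0.
α_i > 1 for i ∈ {1, 2}; NE contributions (12, 20, 0), X = 32.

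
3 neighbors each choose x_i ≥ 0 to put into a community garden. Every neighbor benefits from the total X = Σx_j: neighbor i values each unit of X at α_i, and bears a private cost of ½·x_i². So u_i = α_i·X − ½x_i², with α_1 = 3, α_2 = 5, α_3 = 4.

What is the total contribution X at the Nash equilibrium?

12

Neighbor i's FOC: ∂u_i/∂x_i = α_i − x_i = 0, so x_i* = α_i.
NE contributions = (3, 5, 4); X = 12.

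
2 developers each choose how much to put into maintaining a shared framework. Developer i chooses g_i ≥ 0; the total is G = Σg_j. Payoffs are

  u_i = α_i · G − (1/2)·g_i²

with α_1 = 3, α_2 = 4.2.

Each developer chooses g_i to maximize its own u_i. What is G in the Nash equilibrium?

7.2

Developer i's FOC: ∂u_i/∂g_i = α_i − g_i = 0, so g_i* = α_i.
NE contributions = (3, 4.2); G = 7.2.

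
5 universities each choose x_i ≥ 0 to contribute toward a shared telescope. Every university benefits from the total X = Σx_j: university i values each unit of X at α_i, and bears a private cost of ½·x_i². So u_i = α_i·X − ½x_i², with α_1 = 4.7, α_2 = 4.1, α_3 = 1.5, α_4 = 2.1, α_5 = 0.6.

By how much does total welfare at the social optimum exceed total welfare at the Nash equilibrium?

University i's FOC: ∂u_i/∂x_i = α_i − x_i = 0, so x_i* = α_i.
NE contributions = (4.7, 4.1, 1.5, 2.1, 0.6); X = 13.
W^NE = (Σα)·X − ½Σα_i² = 13² − ½·45.92 = 146.04.
Planner sets x_i = Σα_j = 13 for every i, so X^SO = 5·13 = 65.
W^SO = (Σα)·X^SO − ½·5·(Σα)² = (5/2)·13² = 422.5.
Deadweight loss = W^SO − W^NE = 276.46.

276.46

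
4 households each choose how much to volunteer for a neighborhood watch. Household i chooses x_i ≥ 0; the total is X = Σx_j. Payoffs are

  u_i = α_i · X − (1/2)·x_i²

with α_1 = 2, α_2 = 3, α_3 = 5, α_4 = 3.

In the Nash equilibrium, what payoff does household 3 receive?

52.5

Household i's FOC: ∂u_i/∂x_i = α_i − x_i = 0, so x_i* = α_i.
NE contributions = (2, 3, 5, 3); X = 13.
u_3 = α_3·X − ½·(x_3)² = 5·13 − ½·5² = 52.5.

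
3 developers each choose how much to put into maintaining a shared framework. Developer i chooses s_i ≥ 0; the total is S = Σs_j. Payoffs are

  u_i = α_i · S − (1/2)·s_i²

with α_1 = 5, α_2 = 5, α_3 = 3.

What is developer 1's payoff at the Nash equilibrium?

52.5

Developer i's FOC: ∂u_i/∂s_i = α_i − s_i = 0, so s_i* = α_i.
NE contributions = (5, 5, 3); S = 13.
u_1 = α_1·S − ½·(s_1)² = 5·13 − ½·5² = 52.5.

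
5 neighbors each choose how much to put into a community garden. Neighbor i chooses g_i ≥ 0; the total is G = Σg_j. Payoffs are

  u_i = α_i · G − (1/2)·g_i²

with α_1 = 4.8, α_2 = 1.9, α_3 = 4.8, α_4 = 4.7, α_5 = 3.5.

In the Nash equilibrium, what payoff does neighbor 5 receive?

Neighbor i's FOC: ∂u_i/∂g_i = α_i − g_i = 0, so g_i* = α_i.
NE contributions = (4.8, 1.9, 4.8, 4.7, 3.5); G = 19.7.
u_5 = α_5·G − ½·(g_5)² = 3.5·19.7 − ½·3.5² = 62.825.

62.825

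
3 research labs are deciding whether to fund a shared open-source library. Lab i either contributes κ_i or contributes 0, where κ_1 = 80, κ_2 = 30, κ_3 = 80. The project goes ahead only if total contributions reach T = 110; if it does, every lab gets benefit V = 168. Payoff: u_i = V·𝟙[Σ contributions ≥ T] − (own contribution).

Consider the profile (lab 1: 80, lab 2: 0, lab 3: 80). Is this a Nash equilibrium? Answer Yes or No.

Total = 160 ≥ 110: provided.
Lab 1 (pledges 80, payoff 88): dropping to 0 → total 80, payoff 0. No gain.
Lab 2 (pledges 0, payoff 168): pledging 30 → total 190, payoff 138. No gain.
Lab 3 (pledges 80, payoff 88): dropping to 0 → total 80, payoff 0. No gain.

Yes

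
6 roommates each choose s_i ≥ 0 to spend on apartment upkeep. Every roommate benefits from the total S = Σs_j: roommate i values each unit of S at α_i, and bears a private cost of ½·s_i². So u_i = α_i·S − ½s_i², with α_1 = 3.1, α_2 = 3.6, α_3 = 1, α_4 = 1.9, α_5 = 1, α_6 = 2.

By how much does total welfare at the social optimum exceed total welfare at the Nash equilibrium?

Roommate i's FOC: ∂u_i/∂s_i = α_i − s_i = 0, so s_i* = α_i.
NE contributions = (3.1, 3.6, 1, 1.9, 1, 2); S = 12.6.
W^NE = (Σα)·S − ½Σα_i² = 12.6² − ½·32.18 = 142.67.
Planner sets s_i = Σα_j = 12.6 for every i, so S^SO = 6·12.6 = 75.6.
W^SO = (Σα)·S^SO − ½·6·(Σα)² = (6/2)·12.6² = 476.28.
Deadweight loss = W^SO − W^NE = 333.61.

333.61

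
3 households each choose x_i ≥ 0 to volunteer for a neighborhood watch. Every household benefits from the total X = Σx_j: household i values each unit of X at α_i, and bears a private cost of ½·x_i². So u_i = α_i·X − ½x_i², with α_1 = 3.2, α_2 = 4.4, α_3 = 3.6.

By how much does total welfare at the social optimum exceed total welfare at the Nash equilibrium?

84

Household i's FOC: ∂u_i/∂x_i = α_i − x_i = 0, so x_i* = α_i.
NE contributions = (3.2, 4.4, 3.6); X = 11.2.
W^NE = (Σα)·X − ½Σα_i² = 11.2² − ½·42.56 = 104.16.
Planner sets x_i = Σα_j = 11.2 for every i, so X^SO = 3·11.2 = 33.6.
W^SO = (Σα)·X^SO − ½·3·(Σα)² = (3/2)·11.2² = 188.16.
Deadweight loss = W^SO − W^NE = 84.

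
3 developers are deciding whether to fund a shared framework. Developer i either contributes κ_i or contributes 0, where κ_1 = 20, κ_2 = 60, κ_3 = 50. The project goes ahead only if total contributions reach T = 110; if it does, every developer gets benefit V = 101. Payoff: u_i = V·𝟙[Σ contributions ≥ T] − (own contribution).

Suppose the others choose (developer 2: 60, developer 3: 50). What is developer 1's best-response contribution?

Others' total = 110 ≥ 110; contributing adds cost 20 for no extra benefit.
Best response: 0.

0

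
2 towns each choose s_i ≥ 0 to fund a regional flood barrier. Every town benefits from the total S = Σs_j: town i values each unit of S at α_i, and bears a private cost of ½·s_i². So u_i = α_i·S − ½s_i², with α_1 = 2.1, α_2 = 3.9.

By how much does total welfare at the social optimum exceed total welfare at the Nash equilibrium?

9.81

Town i's FOC: ∂u_i/∂s_i = α_i − s_i = 0, so s_i* = α_i.
NE contributions = (2.1, 3.9); S = 6.
W^NE = (Σα)·S − ½Σα_i² = 6² − ½·19.62 = 26.19.
Planner sets s_i = Σα_j = 6 for every i, so S^SO = 2·6 = 12.
W^SO = (Σα)·S^SO − ½·2·(Σα)² = (2/2)·6² = 36.
Deadweight loss = W^SO − W^NE = 9.81.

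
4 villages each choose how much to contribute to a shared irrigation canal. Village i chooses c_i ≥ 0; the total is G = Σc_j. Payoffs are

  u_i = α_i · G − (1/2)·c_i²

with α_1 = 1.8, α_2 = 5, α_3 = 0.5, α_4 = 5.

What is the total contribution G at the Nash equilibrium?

Village i's FOC: ∂u_i/∂c_i = α_i − c_i = 0, so c_i* = α_i.
NE contributions = (1.8, 5, 0.5, 5); G = 12.3.

12.3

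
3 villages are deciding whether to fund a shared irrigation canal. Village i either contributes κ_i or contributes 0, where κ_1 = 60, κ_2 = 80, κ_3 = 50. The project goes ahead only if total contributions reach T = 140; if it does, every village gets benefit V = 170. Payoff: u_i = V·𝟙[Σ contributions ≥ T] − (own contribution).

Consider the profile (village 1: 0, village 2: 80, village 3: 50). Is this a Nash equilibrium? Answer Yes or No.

Total = 130 < 140: not provided.
Village 1 (pledges 0, payoff 0): pledging 60 → total 190, payoff 110. Profitable deviation.

No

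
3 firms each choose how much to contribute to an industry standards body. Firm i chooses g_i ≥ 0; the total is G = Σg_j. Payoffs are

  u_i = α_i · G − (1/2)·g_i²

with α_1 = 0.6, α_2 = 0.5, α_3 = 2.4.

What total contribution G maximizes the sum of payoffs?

10.5

Planner FOC: ∂(Σu_j)/∂g_i = (Σα_j) − g_i = 0, so g_i^SO = Σα_j = 3.5 for every i; G^SO = 10.5.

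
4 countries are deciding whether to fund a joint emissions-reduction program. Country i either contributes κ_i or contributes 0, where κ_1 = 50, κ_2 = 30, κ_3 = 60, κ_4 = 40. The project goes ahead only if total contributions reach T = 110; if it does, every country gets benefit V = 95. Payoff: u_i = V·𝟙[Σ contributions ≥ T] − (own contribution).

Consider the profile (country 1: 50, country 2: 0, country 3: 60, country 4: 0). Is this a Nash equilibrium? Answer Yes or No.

Total = 110 ≥ 110: provided.
Country 1 (pledges 50, payoff 45): dropping to 0 → total 60, payoff 0. No gain.
Country 2 (pledges 0, payoff 95): pledging 30 → total 140, payoff 65. No gain.
Country 3 (pledges 60, payoff 35): dropping to 0 → total 50, payoff 0. No gain.
Country 4 (pledges 0, payoff 95): pledging 40 → total 150, payoff 55. No gain.

Yes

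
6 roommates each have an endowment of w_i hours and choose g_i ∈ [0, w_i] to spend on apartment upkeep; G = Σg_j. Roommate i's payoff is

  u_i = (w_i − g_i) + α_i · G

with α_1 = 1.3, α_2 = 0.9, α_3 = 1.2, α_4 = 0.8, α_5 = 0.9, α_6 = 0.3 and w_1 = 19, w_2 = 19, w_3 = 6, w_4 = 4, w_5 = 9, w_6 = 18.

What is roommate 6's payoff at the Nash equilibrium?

∂u_i/∂g_i = α_i − 1, so roommate i contributes w_i if α_i > 1, else 0.
α_i > 1 for i ∈ {1, 3}; NE contributions (19, 0, 6, 0, 0, 0), G = 25.
u_6 = (18 − 0) + 0.3·25 = 25.5.

25.5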